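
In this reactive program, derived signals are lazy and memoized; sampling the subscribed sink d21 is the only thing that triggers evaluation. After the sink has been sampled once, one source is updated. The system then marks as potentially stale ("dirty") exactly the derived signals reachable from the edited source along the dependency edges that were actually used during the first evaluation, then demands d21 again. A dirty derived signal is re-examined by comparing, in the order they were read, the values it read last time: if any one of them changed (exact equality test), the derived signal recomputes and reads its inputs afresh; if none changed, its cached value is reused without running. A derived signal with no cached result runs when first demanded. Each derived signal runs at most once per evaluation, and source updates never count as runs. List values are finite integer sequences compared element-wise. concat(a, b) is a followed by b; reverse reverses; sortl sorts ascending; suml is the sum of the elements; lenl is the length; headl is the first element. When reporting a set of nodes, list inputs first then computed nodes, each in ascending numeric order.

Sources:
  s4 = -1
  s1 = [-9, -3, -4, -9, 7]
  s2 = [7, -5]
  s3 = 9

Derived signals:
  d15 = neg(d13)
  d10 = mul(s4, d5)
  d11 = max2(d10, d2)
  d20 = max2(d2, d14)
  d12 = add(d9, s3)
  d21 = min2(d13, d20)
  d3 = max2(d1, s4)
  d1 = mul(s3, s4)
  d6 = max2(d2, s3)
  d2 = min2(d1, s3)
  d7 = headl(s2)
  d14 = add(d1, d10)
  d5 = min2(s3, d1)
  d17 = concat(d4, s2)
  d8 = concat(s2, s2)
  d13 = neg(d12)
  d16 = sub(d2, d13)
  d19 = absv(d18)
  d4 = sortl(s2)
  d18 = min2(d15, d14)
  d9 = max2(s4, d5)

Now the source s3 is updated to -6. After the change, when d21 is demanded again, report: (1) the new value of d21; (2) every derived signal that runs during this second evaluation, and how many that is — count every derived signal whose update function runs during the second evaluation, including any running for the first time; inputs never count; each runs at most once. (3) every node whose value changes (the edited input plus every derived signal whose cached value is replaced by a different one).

Demanding d21 again yields 7.
10 derived signals run: d1, d2, d5, d9, d10, d12, d13, d14, d20, d21.
The nodes whose values change: s3, d1, d2, d5, d10, d12, d13, d14, d20, d21.

First demand of the output computes:
  d1 = mul(9, -1) = -9
  d2 = min2(-9, 9) = -9
  d5 = min2(9, -9) = -9
  d9 = max2(-1, -9) = -1
  d10 = mul(-1, -9) = 9
  d12 = add(-1, 9) = 8
  d13 = neg(8) = -8
  d14 = add(-9, 9) = 0
  d20 = max2(-9, 0) = 0
  d21 = min2(-8, 0) = -8

After the edit, cleaning proceeds:
  d1: a read changed (s3 9->-6) — executes, giving 6.
  d2: a read changed (d1 -9->6; s3 9->-6) — executes, giving -6.
  d5: a read changed (s3 9->-6; d1 -9->6) — executes, giving -6.
  d9: a read changed (d5 -9->-6) — executes, giving -1 — identical to its old value.
  d10: a read changed (d5 -9->-6) — executes, giving 6.
  d12: a read changed (s3 9->-6) — executes, giving -7.
  d13: a read changed (d12 8->-7) — executes, giving 7.
  d14: a read changed (d1 -9->6; d10 9->6) — executes, giving 12.
  d20: a read changed (d2 -9->-6; d14 0->12) — executes, giving 12.
  d21: a read changed (d13 -8->7; d20 0->12) — executes, giving 7.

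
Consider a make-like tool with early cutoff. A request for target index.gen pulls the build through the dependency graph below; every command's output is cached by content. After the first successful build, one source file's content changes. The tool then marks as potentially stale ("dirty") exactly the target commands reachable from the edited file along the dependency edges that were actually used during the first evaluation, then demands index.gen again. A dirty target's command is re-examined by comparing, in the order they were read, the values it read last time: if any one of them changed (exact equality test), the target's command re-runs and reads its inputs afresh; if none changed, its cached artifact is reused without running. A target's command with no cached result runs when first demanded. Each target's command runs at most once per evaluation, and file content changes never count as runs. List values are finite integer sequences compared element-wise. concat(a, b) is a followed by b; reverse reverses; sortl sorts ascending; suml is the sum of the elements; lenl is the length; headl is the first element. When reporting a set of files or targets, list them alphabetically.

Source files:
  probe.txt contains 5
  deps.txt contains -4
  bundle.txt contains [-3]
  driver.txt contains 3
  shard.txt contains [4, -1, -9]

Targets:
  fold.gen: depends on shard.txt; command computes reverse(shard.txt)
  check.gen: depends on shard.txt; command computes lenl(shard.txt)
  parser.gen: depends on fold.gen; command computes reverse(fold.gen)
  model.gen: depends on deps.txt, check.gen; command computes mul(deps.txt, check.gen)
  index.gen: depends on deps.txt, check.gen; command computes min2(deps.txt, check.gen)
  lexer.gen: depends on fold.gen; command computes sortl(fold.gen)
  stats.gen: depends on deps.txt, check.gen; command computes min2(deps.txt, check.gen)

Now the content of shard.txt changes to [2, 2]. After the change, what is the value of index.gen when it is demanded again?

First demand of the output computes:
  check.gen = lenl([4, -1, -9]) = 3
  index.gen = min2(-4, 3) = -4

After the edit, cleaning proceeds:
  check.gen: a read changed (shard.txt [4, -1, -9]->[2, 2]) — executes, giving 2.
  index.gen: a read changed (check.gen 3->2) — executes, giving -4 — identical to its old value.

Demanding index.gen again yields -4.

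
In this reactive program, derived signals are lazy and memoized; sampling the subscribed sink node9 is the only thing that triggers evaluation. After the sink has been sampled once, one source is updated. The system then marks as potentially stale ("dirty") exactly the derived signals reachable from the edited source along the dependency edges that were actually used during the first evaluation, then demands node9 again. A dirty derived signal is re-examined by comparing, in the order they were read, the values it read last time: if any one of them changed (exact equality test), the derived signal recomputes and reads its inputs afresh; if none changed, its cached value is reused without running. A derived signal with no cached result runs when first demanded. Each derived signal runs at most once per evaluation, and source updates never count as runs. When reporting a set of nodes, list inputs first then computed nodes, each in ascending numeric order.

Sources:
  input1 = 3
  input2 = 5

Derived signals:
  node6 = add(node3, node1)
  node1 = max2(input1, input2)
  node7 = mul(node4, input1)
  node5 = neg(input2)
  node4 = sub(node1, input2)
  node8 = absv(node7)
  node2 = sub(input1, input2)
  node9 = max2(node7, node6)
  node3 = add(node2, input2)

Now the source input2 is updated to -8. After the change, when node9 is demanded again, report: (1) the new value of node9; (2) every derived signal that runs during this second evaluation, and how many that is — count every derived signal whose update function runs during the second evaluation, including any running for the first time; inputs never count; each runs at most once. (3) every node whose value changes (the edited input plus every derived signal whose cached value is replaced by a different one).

First demand of the output computes:
  node1 = max2(3, 5) = 5
  node2 = sub(3, 5) = -2
  node3 = add(-2, 5) = 3
  node4 = sub(5, 5) = 0
  node6 = add(3, 5) = 8
  node7 = mul(0, 3) = 0
  node9 = max2(0, 8) = 8

After the edit, cleaning proceeds:
  node1: a read changed (input2 5->-8) — executes, giving 3.
  node2: a read changed (input2 5->-8) — executes, giving 11.
  node3: a read changed (node2 -2->11; input2 5->-8) — executes, giving 3 — identical to its old value.
  node4: a read changed (node1 5->3; input2 5->-8) — executes, giving 11.
  node6: a read changed (node1 5->3) — executes, giving 6.
  node7: a read changed (node4 0->11) — executes, giving 33.
  node9: a read changed (node7 0->33; node6 8->6) — executes, giving 33.

Demanding node9 again yields 33.
7 derived signals run: node1, node2, node3, node4, node6, node7, node9.
The nodes whose values change: input2, node1, node2, node4, node6, node7, node9.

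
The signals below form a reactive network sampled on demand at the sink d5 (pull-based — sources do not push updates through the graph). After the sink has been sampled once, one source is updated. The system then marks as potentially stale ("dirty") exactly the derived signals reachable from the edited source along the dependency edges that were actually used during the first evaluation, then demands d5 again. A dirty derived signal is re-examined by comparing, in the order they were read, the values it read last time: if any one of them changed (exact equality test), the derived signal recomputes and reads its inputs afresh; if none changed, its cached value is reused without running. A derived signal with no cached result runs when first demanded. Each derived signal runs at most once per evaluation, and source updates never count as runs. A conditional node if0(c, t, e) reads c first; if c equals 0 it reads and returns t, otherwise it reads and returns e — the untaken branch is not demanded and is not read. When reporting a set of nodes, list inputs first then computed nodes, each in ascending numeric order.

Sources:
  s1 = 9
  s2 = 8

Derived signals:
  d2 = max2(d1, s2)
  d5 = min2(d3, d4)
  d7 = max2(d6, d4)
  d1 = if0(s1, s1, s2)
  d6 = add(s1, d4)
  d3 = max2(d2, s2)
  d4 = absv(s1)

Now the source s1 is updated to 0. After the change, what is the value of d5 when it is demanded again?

Initial pass — values computed on the first demand:
  d1 = if0(s1=9 -> else branch s2) = 8
  d2 = max2(8, 8) = 8
  d3 = max2(8, 8) = 8
  d4 = absv(9) = 9
  d5 = min2(8, 9) = 8

Second demand — change propagation:
  d1: re-runs because s1 9->0; new result 0.
  d2: re-runs because d1 8->0; new result 8 (unchanged).
  d3: re-examined; everything it read last time is the same (d2 unchanged, s2 unchanged) — cache 8 kept, no run.
  d4: re-runs because s1 9->0; new result 0.
  d5: re-runs because d4 9->0; new result 0.

The important point: at d3 every value read last time is unchanged, so the dirty flag clears without a run.

d5 now evaluates to 0.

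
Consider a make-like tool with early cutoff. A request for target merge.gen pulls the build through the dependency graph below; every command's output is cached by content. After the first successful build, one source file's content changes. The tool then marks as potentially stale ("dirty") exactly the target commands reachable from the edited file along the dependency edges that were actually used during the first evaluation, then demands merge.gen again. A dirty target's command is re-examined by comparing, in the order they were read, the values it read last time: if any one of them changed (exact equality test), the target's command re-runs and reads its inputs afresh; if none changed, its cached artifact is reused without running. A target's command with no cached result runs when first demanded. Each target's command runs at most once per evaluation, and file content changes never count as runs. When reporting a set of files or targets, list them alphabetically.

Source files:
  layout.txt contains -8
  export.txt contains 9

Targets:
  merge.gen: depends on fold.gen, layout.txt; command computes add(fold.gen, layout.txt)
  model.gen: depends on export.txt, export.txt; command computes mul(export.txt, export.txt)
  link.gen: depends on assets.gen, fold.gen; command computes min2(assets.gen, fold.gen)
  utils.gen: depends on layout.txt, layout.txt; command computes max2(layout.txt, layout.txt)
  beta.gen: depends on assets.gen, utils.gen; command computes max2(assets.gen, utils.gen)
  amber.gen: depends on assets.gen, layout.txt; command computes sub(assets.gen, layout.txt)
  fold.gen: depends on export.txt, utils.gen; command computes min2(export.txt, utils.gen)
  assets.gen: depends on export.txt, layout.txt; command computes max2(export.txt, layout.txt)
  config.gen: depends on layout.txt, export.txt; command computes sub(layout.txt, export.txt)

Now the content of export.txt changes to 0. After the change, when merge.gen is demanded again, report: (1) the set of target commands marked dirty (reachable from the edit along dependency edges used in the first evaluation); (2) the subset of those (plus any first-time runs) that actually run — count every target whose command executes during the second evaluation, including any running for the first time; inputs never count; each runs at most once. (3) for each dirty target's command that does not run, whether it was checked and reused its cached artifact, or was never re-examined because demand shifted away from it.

The edit dirties: fold.gen, merge.gen.
1 target commands run: fold.gen.
Cache hits after checking: merge.gen.
Note the absorption at fold.gen: it re-runs yet its value is the same, leaving the output's value untouched.

First demand of the output computes:
  utils.gen = max2(-8, -8) = -8
  fold.gen = min2(9, -8) = -8
  merge.gen = add(-8, -8) = -16

After the edit, cleaning proceeds:
  fold.gen: a read changed (export.txt 9->0) — executes, giving -8 — identical to its old value.
  merge.gen: dirty, but its reads are unchanged (fold.gen unchanged, layout.txt unchanged); cached -16 stands.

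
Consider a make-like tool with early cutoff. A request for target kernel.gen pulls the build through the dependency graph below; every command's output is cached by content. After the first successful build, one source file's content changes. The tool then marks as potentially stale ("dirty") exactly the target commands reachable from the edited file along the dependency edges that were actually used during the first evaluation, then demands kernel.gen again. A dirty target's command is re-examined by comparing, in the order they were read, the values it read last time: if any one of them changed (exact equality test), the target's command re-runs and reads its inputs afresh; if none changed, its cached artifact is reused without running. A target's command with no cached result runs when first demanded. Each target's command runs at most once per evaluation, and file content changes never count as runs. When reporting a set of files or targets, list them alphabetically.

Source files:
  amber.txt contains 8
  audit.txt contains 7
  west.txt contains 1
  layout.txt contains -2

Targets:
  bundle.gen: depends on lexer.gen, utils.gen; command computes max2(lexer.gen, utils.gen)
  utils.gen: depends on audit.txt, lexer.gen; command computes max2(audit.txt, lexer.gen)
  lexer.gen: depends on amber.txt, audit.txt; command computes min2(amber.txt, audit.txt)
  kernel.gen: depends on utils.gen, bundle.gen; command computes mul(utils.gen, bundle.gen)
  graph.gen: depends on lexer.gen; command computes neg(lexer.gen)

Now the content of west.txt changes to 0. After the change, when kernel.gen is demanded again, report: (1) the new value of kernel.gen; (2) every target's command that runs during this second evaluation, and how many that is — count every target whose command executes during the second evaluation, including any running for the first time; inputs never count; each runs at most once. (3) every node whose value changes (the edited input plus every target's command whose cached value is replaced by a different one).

Demanding kernel.gen again yields 49.
0 target commands run: none.
The nodes whose values change: west.txt.
Note the shortcut — nothing in the graph depends on west.txt at all, so no recomputation happens.

First demand of the output computes:
  lexer.gen = min2(8, 7) = 7
  utils.gen = max2(7, 7) = 7
  bundle.gen = max2(7, 7) = 7
  kernel.gen = mul(7, 7) = 49

After the edit, cleaning proceeds:
  no node depends on west.txt at all; the second demand re-runs nothing.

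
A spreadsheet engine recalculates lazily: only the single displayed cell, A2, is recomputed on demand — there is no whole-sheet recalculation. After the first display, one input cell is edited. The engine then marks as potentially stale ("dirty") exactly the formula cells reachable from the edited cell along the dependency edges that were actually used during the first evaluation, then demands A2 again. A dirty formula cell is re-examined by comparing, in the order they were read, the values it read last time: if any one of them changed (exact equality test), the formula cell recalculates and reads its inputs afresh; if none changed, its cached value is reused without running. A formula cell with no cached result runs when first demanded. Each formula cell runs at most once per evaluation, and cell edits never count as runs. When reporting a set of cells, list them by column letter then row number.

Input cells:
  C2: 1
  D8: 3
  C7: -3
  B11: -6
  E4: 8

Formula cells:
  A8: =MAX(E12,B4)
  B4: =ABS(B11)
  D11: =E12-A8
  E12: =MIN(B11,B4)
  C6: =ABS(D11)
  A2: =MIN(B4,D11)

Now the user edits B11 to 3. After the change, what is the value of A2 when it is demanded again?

New value of A2: 0.

First evaluation (everything demanded from the output):
  B4 = ABS(-6) = 6
  E12 = MIN(-6, 6) = -6
  A8 = MAX(-6, 6) = 6
  D11 = -6 - 6 = -12
  A2 = MIN(6, -12) = -12

Propagation after the edit:
  B4: runs — B11 -6->3; result 3.
  E12: runs — B11 -6->3; B4 6->3; result 3.
  A8: runs — E12 -6->3; B4 6->3; result 3.
  D11: runs — E12 -6->3; A8 6->3; result 0.
  A2: runs — B4 6->3; D11 -12->0; result 0.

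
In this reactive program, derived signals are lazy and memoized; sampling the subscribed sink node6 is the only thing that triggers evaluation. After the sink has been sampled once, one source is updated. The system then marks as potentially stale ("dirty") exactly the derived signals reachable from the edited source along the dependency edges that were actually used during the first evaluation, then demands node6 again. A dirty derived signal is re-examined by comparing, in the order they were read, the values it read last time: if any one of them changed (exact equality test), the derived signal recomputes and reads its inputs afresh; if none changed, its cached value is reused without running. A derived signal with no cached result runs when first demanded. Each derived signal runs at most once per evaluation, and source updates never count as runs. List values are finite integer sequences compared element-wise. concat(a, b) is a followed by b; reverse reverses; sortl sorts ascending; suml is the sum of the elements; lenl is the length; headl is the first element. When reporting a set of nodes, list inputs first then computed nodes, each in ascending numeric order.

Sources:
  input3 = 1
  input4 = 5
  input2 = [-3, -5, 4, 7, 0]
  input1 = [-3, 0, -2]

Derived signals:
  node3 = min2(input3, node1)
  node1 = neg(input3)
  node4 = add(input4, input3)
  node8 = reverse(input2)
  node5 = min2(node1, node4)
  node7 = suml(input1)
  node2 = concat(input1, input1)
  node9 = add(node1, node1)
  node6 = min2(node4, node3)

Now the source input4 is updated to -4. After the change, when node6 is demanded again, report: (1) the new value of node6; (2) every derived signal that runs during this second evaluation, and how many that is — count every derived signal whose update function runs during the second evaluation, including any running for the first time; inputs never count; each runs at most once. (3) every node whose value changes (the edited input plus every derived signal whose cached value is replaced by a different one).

Demanding node6 again yields -3.
2 derived signals run: node4, node6.
The nodes whose values change: input4, node4, node6.

First demand of the output computes:
  node1 = neg(1) = -1
  node3 = min2(1, -1) = -1
  node4 = add(5, 1) = 6
  node6 = min2(6, -1) = -1

After the edit, cleaning proceeds:
  node4: a read changed (input4 5->-4) — executes, giving -3.
  node6: a read changed (node4 6->-3) — executes, giving -3.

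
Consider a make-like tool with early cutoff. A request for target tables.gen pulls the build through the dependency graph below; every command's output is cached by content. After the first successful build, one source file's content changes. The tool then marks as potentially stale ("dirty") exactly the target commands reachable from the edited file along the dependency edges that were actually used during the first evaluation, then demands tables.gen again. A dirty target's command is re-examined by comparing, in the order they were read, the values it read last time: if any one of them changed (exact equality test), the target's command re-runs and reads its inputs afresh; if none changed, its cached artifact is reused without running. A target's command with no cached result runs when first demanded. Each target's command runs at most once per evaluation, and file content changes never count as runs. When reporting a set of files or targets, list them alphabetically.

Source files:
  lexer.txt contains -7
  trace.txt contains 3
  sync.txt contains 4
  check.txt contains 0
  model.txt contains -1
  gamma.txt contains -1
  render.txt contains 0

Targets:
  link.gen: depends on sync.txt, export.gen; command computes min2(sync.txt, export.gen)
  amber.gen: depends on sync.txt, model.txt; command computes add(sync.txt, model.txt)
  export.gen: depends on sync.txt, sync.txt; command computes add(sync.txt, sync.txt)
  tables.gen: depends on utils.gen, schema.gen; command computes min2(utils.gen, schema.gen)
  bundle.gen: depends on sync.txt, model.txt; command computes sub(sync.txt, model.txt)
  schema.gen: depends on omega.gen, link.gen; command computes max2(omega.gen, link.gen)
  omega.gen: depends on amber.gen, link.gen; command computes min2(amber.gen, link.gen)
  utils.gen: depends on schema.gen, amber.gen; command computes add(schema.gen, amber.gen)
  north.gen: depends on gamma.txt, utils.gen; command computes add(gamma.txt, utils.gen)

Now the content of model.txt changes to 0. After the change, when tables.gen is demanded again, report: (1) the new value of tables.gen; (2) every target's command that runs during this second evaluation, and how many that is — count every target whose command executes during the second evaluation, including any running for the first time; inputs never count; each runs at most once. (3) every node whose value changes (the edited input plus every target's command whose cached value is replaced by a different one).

Demanding tables.gen again yields 4.
5 target commands run: amber.gen, omega.gen, schema.gen, tables.gen, utils.gen.
The nodes whose values change: amber.gen, model.txt, omega.gen, utils.gen.

First demand of the output computes:
  amber.gen = add(4, -1) = 3
  export.gen = add(4, 4) = 8
  link.gen = min2(4, 8) = 4
  omega.gen = min2(3, 4) = 3
  schema.gen = max2(3, 4) = 4
  utils.gen = add(4, 3) = 7
  tables.gen = min2(7, 4) = 4

After the edit, cleaning proceeds:
  amber.gen: a read changed (model.txt -1->0) — executes, giving 4.
  omega.gen: a read changed (amber.gen 3->4) — executes, giving 4.
  schema.gen: a read changed (omega.gen 3->4) — executes, giving 4 — identical to its old value.
  utils.gen: a read changed (amber.gen 3->4) — executes, giving 8.
  tables.gen: a read changed (utils.gen 7->8) — executes, giving 4 — identical to its old value.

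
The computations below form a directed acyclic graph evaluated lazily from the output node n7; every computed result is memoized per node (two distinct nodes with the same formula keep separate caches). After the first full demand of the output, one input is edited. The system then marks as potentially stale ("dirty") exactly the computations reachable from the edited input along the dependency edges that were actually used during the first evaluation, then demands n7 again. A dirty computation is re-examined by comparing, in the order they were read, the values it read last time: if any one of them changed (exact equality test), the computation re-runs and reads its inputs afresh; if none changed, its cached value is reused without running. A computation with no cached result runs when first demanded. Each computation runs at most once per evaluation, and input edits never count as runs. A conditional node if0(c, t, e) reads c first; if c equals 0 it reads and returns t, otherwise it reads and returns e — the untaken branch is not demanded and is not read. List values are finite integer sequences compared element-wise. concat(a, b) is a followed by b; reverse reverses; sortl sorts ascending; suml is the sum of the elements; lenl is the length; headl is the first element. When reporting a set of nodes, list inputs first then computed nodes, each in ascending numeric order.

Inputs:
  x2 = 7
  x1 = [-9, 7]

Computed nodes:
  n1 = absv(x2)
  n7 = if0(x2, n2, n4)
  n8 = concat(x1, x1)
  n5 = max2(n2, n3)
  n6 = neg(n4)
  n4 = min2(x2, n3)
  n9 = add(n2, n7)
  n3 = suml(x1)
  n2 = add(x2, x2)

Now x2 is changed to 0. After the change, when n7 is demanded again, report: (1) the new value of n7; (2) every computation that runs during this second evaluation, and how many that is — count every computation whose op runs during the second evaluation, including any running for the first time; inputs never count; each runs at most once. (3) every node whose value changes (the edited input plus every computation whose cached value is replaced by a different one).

Demanding n7 again yields 0.
2 computations run: n2, n7.
The nodes whose values change: x2, n7.
Note the branch switch — demand abandons n4, which is never re-examined.

First demand of the output computes:
  n3 = suml([-9, 7]) = -2
  n4 = min2(7, -2) = -2
  n7 = if0(x2=7 -> else branch n4) = -2

After the edit, cleaning proceeds:
  n2: had never run; runs now, result 0.
  n4: stays stale; no demand reaches it after the flip.
  n7: a read changed (x2 7->0) — executes, giving 0.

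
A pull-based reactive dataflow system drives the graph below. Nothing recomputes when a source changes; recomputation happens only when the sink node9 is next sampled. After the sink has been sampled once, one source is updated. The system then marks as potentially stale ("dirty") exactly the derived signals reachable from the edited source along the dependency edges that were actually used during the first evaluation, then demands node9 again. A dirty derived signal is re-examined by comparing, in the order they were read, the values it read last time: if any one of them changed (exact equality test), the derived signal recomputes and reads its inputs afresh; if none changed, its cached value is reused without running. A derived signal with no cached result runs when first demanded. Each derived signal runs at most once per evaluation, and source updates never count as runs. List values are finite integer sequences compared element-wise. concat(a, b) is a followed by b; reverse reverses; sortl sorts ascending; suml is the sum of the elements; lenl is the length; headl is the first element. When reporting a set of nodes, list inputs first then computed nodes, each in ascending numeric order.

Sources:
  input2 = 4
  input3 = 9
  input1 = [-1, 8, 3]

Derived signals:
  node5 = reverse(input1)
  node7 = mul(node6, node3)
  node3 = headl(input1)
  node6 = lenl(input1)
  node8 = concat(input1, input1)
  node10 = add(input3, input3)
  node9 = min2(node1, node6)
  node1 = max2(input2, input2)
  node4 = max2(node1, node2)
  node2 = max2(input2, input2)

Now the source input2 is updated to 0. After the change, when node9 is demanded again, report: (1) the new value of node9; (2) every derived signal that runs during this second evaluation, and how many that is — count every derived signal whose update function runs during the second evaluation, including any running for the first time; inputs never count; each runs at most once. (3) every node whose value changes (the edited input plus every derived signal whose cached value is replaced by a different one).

First evaluation (everything demanded from the output):
  node1 = max2(4, 4) = 4
  node6 = lenl([-1, 8, 3]) = 3
  node9 = min2(4, 3) = 3

Propagation after the edit:
  node1: runs — input2 4->0; input2 4->0; result 0.
  node9: runs — node1 4->0; result 0.

New value of node9: 0.
Derived signals that run: node1, node9 — 2 in total.
Values that change: input2, node1, node9.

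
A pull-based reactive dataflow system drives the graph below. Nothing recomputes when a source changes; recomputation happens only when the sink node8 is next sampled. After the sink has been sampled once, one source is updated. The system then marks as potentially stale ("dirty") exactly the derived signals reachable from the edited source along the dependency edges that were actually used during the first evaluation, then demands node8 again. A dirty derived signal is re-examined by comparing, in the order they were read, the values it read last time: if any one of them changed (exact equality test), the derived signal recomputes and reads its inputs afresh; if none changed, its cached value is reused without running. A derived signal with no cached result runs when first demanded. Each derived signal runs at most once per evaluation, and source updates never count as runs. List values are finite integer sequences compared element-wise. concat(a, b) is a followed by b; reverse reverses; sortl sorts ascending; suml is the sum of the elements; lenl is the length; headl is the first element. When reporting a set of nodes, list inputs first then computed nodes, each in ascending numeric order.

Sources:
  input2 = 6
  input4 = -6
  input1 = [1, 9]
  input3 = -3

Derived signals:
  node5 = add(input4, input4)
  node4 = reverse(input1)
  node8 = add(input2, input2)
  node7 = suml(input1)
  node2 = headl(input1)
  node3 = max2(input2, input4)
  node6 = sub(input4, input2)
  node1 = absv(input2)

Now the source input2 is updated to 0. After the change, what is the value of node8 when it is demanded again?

First evaluation (everything demanded from the output):
  node8 = add(6, 6) = 12

Propagation after the edit:
  node8: runs — input2 6->0; input2 6->0; result 0.

New value of node8: 0.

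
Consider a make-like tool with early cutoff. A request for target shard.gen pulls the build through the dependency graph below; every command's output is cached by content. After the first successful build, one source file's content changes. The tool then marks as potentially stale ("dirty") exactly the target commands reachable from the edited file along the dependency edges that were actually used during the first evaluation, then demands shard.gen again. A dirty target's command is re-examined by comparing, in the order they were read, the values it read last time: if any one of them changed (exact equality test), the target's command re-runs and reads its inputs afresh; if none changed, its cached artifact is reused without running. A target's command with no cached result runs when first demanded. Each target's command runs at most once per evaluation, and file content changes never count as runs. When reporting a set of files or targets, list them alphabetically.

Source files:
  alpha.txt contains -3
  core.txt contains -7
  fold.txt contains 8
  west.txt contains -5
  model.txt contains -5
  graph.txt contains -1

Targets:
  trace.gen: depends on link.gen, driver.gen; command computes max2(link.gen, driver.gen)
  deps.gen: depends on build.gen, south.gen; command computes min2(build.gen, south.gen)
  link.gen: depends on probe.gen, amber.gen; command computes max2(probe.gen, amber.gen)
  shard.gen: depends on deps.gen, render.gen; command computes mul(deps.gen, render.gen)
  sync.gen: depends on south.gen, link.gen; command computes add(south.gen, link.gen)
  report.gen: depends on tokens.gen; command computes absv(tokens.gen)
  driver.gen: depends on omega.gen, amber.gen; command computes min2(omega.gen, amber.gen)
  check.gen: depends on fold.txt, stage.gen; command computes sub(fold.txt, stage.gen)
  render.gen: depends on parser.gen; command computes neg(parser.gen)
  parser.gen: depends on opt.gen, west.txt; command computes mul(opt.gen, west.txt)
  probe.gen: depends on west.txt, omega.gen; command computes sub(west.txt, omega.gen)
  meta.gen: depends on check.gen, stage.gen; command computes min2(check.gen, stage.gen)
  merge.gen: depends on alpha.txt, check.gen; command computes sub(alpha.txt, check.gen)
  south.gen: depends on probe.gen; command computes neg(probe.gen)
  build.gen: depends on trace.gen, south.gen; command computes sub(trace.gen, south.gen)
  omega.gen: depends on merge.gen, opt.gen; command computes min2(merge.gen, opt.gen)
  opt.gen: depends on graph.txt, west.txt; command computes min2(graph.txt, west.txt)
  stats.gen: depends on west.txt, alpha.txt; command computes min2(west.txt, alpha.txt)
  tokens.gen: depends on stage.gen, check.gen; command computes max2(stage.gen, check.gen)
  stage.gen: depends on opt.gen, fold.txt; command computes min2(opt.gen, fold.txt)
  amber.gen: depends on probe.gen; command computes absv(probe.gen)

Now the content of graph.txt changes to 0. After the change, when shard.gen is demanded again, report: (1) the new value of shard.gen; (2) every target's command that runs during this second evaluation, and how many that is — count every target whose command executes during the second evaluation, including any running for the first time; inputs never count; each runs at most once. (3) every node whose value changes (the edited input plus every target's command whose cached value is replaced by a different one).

Demanding shard.gen again yields 275.
1 target commands run: opt.gen.
The nodes whose values change: graph.txt.
Note the absorption at opt.gen: it re-runs yet its value is the same, leaving the output's value untouched.

First demand of the output computes:
  opt.gen = min2(-1, -5) = -5
  parser.gen = mul(-5, -5) = 25
  render.gen = neg(25) = -25
  stage.gen = min2(-5, 8) = -5
  check.gen = sub(8, -5) = 13
  merge.gen = sub(-3, 13) = -16
  omega.gen = min2(-16, -5) = -16
  probe.gen = sub(-5, -16) = 11
  amber.gen = absv(11) = 11
  driver.gen = min2(-16, 11) = -16
  link.gen = max2(11, 11) = 11
  south.gen = neg(11) = -11
  trace.gen = max2(11, -16) = 11
  build.gen = sub(11, -11) = 22
  deps.gen = min2(22, -11) = -11
  shard.gen = mul(-11, -25) = 275

After the edit, cleaning proceeds:
  opt.gen: a read changed (graph.txt -1->0) — executes, giving -5 — identical to its old value.
  parser.gen: dirty, but its reads are unchanged (opt.gen unchanged, west.txt unchanged); cached 25 stands.
  render.gen: dirty, but its reads are unchanged (parser.gen unchanged); cached -25 stands.
  stage.gen: dirty, but its reads are unchanged (opt.gen unchanged, fold.txt unchanged); cached -5 stands.
  check.gen: dirty, but its reads are unchanged (fold.txt unchanged, stage.gen unchanged); cached 13 stands.
  merge.gen: dirty, but its reads are unchanged (alpha.txt unchanged, check.gen unchanged); cached -16 stands.
  omega.gen: dirty, but its reads are unchanged (merge.gen unchanged, opt.gen unchanged); cached -16 stands.
  probe.gen: dirty, but its reads are unchanged (west.txt unchanged, omega.gen unchanged); cached 11 stands.
  amber.gen: dirty, but its reads are unchanged (probe.gen unchanged); cached 11 stands.
  driver.gen: dirty, but its reads are unchanged (omega.gen unchanged, amber.gen unchanged); cached -16 stands.
  link.gen: dirty, but its reads are unchanged (probe.gen unchanged, amber.gen unchanged); cached 11 stands.
  south.gen: dirty, but its reads are unchanged (probe.gen unchanged); cached -11 stands.
  trace.gen: dirty, but its reads are unchanged (link.gen unchanged, driver.gen unchanged); cached 11 stands.
  build.gen: dirty, but its reads are unchanged (trace.gen unchanged, south.gen unchanged); cached 22 stands.
  deps.gen: dirty, but its reads are unchanged (build.gen unchanged, south.gen unchanged); cached -11 stands.
  shard.gen: dirty, but its reads are unchanged (deps.gen unchanged, render.gen unchanged); cached 275 stands.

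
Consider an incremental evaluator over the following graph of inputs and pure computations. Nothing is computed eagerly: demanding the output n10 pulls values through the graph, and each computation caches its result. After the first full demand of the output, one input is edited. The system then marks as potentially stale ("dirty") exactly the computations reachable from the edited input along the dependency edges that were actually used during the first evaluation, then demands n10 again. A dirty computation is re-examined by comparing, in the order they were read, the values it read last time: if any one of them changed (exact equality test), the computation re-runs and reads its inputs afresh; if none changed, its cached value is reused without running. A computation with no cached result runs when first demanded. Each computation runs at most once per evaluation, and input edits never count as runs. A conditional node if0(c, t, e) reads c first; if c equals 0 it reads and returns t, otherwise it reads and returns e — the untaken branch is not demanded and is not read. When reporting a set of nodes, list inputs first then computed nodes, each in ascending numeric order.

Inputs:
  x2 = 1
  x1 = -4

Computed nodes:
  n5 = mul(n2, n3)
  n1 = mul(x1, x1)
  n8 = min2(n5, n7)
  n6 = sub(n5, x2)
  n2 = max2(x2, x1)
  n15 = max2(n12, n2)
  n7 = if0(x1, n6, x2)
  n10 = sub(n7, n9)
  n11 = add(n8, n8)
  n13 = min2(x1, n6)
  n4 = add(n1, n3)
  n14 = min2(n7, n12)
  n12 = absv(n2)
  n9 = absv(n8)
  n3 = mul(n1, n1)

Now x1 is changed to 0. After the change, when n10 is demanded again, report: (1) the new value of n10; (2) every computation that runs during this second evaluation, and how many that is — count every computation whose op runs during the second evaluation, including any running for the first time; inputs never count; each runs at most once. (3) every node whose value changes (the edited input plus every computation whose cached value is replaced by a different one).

n10 now evaluates to -2.
Run set: n1, n2, n3, n5, n6, n7, n8, n9, n10 (9 run).
Changed values: x1, n1, n3, n5, n7, n8, n10.
The important point: the flipped condition pulls in fresh nodes; n6 runs for the first time.

Initial pass — values computed on the first demand:
  n1 = mul(-4, -4) = 16
  n2 = max2(1, -4) = 1
  n3 = mul(16, 16) = 256
  n5 = mul(1, 256) = 256
  n7 = if0(x1=-4 -> else branch x2) = 1
  n8 = min2(256, 1) = 1
  n9 = absv(1) = 1
  n10 = sub(1, 1) = 0

Second demand — change propagation:
  n1: re-runs because x1 -4->0; x1 -4->0; new result 0.
  n2: re-runs because x1 -4->0; new result 1 (unchanged).
  n3: re-runs because n1 16->0; n1 16->0; new result 0.
  n5: re-runs because n3 256->0; new result 0.
  n6: newly demanded (no cache) — executes and yields -1.
  n7: re-runs because x1 -4->0; new result -1.
  n8: re-runs because n5 256->0; n7 1->-1; new result -1.
  n9: re-runs because n8 1->-1; new result 1 (unchanged).
  n10: re-runs because n7 1->-1; new result -2.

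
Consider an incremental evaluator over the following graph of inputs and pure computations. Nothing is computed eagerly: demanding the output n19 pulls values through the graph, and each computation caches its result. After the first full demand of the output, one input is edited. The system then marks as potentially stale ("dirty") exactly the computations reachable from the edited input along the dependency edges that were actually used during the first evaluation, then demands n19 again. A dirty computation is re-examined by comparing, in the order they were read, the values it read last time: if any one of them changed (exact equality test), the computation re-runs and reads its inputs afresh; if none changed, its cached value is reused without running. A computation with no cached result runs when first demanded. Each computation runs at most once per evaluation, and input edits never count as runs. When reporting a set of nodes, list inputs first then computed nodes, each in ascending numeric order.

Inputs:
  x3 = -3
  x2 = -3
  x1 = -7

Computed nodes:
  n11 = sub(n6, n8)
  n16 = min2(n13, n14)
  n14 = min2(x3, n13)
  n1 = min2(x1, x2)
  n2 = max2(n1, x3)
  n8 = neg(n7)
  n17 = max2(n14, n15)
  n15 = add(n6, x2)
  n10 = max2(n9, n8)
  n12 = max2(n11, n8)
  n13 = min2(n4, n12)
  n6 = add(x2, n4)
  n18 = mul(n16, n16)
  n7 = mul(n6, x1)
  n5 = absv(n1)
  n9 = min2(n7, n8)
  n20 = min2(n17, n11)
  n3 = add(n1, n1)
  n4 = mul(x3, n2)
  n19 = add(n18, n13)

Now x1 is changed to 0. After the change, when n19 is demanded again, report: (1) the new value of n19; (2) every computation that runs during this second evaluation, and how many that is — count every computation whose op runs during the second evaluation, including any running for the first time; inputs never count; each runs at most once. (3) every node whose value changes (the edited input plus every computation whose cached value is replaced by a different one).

Initial pass — values computed on the first demand:
  n1 = min2(-7, -3) = -7
  n2 = max2(-7, -3) = -3
  n4 = mul(-3, -3) = 9
  n6 = add(-3, 9) = 6
  n7 = mul(6, -7) = -42
  n8 = neg(-42) = 42
  n11 = sub(6, 42) = -36
  n12 = max2(-36, 42) = 42
  n13 = min2(9, 42) = 9
  n14 = min2(-3, 9) = -3
  n16 = min2(9, -3) = -3
  n18 = mul(-3, -3) = 9
  n19 = add(9, 9) = 18

Second demand — change propagation:
  n1: re-runs because x1 -7->0; new result -3.
  n2: re-runs because n1 -7->-3; new result -3 (unchanged).
  n4: re-examined; everything it read last time is the same (x3 unchanged, n2 unchanged) — cache 9 kept, no run.
  n6: re-examined; everything it read last time is the same (x2 unchanged, n4 unchanged) — cache 6 kept, no run.
  n7: re-runs because x1 -7->0; new result 0.
  n8: re-runs because n7 -42->0; new result 0.
  n11: re-runs because n8 42->0; new result 6.
  n12: re-runs because n11 -36->6; n8 42->0; new result 6.
  n13: re-runs because n12 42->6; new result 6.
  n14: re-runs because n13 9->6; new result -3 (unchanged).
  n16: re-runs because n13 9->6; new result -3 (unchanged).
  n18: re-examined; everything it read last time is the same (n16 unchanged, n16 unchanged) — cache 9 kept, no run.
  n19: re-runs because n13 9->6; new result 15.

The important point: at n4 every value read last time is unchanged, so the dirty flag clears without a run.

n19 now evaluates to 15.
Run set: n1, n2, n7, n8, n11, n12, n13, n14, n16, n19 (10 run).
Changed values: x1, n1, n7, n8, n11, n12, n13, n19.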